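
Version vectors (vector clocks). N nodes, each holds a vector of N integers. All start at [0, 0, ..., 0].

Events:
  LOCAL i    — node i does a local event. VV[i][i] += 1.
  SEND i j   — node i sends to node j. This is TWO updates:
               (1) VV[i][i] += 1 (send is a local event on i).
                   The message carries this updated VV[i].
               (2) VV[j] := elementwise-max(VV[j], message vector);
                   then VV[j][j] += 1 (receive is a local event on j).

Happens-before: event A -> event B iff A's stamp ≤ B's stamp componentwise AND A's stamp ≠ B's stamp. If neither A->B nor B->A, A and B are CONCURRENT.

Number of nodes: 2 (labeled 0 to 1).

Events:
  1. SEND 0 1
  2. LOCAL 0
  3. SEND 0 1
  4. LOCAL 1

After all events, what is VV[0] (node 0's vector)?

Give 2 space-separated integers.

Initial: VV[0]=[0, 0]
Initial: VV[1]=[0, 0]
Event 1: SEND 0->1: VV[0][0]++ -> VV[0]=[1, 0], msg_vec=[1, 0]; VV[1]=max(VV[1],msg_vec) then VV[1][1]++ -> VV[1]=[1, 1]
Event 2: LOCAL 0: VV[0][0]++ -> VV[0]=[2, 0]
Event 3: SEND 0->1: VV[0][0]++ -> VV[0]=[3, 0], msg_vec=[3, 0]; VV[1]=max(VV[1],msg_vec) then VV[1][1]++ -> VV[1]=[3, 2]
Event 4: LOCAL 1: VV[1][1]++ -> VV[1]=[3, 3]
Final vectors: VV[0]=[3, 0]; VV[1]=[3, 3]

Answer: 3 0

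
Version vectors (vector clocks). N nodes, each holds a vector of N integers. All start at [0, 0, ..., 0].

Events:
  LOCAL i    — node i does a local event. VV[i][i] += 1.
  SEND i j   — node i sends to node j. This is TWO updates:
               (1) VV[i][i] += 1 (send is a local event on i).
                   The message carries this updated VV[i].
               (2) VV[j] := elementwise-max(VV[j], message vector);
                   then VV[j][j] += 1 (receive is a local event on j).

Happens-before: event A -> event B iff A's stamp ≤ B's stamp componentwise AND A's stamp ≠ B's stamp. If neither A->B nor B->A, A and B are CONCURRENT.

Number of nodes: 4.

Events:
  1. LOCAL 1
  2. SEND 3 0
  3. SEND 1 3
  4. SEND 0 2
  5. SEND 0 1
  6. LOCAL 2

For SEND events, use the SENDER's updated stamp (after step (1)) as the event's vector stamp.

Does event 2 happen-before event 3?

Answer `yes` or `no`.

Answer: no

Derivation:
Initial: VV[0]=[0, 0, 0, 0]
Initial: VV[1]=[0, 0, 0, 0]
Initial: VV[2]=[0, 0, 0, 0]
Initial: VV[3]=[0, 0, 0, 0]
Event 1: LOCAL 1: VV[1][1]++ -> VV[1]=[0, 1, 0, 0]
Event 2: SEND 3->0: VV[3][3]++ -> VV[3]=[0, 0, 0, 1], msg_vec=[0, 0, 0, 1]; VV[0]=max(VV[0],msg_vec) then VV[0][0]++ -> VV[0]=[1, 0, 0, 1]
Event 3: SEND 1->3: VV[1][1]++ -> VV[1]=[0, 2, 0, 0], msg_vec=[0, 2, 0, 0]; VV[3]=max(VV[3],msg_vec) then VV[3][3]++ -> VV[3]=[0, 2, 0, 2]
Event 4: SEND 0->2: VV[0][0]++ -> VV[0]=[2, 0, 0, 1], msg_vec=[2, 0, 0, 1]; VV[2]=max(VV[2],msg_vec) then VV[2][2]++ -> VV[2]=[2, 0, 1, 1]
Event 5: SEND 0->1: VV[0][0]++ -> VV[0]=[3, 0, 0, 1], msg_vec=[3, 0, 0, 1]; VV[1]=max(VV[1],msg_vec) then VV[1][1]++ -> VV[1]=[3, 3, 0, 1]
Event 6: LOCAL 2: VV[2][2]++ -> VV[2]=[2, 0, 2, 1]
Event 2 stamp: [0, 0, 0, 1]
Event 3 stamp: [0, 2, 0, 0]
[0, 0, 0, 1] <= [0, 2, 0, 0]? False. Equal? False. Happens-before: False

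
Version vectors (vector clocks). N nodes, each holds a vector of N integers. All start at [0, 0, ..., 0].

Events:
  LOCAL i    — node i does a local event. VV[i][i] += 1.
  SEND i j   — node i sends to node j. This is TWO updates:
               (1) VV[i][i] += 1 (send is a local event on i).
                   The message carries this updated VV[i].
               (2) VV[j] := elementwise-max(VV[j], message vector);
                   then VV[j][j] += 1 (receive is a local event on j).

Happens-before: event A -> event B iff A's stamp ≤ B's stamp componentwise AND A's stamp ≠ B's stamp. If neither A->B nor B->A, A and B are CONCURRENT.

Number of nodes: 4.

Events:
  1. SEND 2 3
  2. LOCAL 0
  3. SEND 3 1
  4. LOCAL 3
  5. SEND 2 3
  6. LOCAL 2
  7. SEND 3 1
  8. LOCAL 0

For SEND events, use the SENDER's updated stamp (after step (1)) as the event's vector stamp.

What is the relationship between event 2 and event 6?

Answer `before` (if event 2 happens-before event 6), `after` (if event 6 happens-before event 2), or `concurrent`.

Answer: concurrent

Derivation:
Initial: VV[0]=[0, 0, 0, 0]
Initial: VV[1]=[0, 0, 0, 0]
Initial: VV[2]=[0, 0, 0, 0]
Initial: VV[3]=[0, 0, 0, 0]
Event 1: SEND 2->3: VV[2][2]++ -> VV[2]=[0, 0, 1, 0], msg_vec=[0, 0, 1, 0]; VV[3]=max(VV[3],msg_vec) then VV[3][3]++ -> VV[3]=[0, 0, 1, 1]
Event 2: LOCAL 0: VV[0][0]++ -> VV[0]=[1, 0, 0, 0]
Event 3: SEND 3->1: VV[3][3]++ -> VV[3]=[0, 0, 1, 2], msg_vec=[0, 0, 1, 2]; VV[1]=max(VV[1],msg_vec) then VV[1][1]++ -> VV[1]=[0, 1, 1, 2]
Event 4: LOCAL 3: VV[3][3]++ -> VV[3]=[0, 0, 1, 3]
Event 5: SEND 2->3: VV[2][2]++ -> VV[2]=[0, 0, 2, 0], msg_vec=[0, 0, 2, 0]; VV[3]=max(VV[3],msg_vec) then VV[3][3]++ -> VV[3]=[0, 0, 2, 4]
Event 6: LOCAL 2: VV[2][2]++ -> VV[2]=[0, 0, 3, 0]
Event 7: SEND 3->1: VV[3][3]++ -> VV[3]=[0, 0, 2, 5], msg_vec=[0, 0, 2, 5]; VV[1]=max(VV[1],msg_vec) then VV[1][1]++ -> VV[1]=[0, 2, 2, 5]
Event 8: LOCAL 0: VV[0][0]++ -> VV[0]=[2, 0, 0, 0]
Event 2 stamp: [1, 0, 0, 0]
Event 6 stamp: [0, 0, 3, 0]
[1, 0, 0, 0] <= [0, 0, 3, 0]? False
[0, 0, 3, 0] <= [1, 0, 0, 0]? False
Relation: concurrent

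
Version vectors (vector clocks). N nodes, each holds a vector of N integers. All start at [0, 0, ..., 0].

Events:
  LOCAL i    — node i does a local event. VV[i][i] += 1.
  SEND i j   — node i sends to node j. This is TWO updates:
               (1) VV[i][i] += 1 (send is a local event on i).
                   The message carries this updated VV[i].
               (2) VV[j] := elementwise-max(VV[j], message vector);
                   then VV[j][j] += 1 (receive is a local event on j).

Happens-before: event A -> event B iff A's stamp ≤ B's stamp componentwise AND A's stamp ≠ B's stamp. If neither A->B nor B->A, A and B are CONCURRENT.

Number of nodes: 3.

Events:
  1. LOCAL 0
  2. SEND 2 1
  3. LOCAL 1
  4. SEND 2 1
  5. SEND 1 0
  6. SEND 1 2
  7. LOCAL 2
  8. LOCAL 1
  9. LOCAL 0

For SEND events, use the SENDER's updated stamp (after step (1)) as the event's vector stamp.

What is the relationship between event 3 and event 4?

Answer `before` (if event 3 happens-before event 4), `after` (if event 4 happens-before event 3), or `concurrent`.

Initial: VV[0]=[0, 0, 0]
Initial: VV[1]=[0, 0, 0]
Initial: VV[2]=[0, 0, 0]
Event 1: LOCAL 0: VV[0][0]++ -> VV[0]=[1, 0, 0]
Event 2: SEND 2->1: VV[2][2]++ -> VV[2]=[0, 0, 1], msg_vec=[0, 0, 1]; VV[1]=max(VV[1],msg_vec) then VV[1][1]++ -> VV[1]=[0, 1, 1]
Event 3: LOCAL 1: VV[1][1]++ -> VV[1]=[0, 2, 1]
Event 4: SEND 2->1: VV[2][2]++ -> VV[2]=[0, 0, 2], msg_vec=[0, 0, 2]; VV[1]=max(VV[1],msg_vec) then VV[1][1]++ -> VV[1]=[0, 3, 2]
Event 5: SEND 1->0: VV[1][1]++ -> VV[1]=[0, 4, 2], msg_vec=[0, 4, 2]; VV[0]=max(VV[0],msg_vec) then VV[0][0]++ -> VV[0]=[2, 4, 2]
Event 6: SEND 1->2: VV[1][1]++ -> VV[1]=[0, 5, 2], msg_vec=[0, 5, 2]; VV[2]=max(VV[2],msg_vec) then VV[2][2]++ -> VV[2]=[0, 5, 3]
Event 7: LOCAL 2: VV[2][2]++ -> VV[2]=[0, 5, 4]
Event 8: LOCAL 1: VV[1][1]++ -> VV[1]=[0, 6, 2]
Event 9: LOCAL 0: VV[0][0]++ -> VV[0]=[3, 4, 2]
Event 3 stamp: [0, 2, 1]
Event 4 stamp: [0, 0, 2]
[0, 2, 1] <= [0, 0, 2]? False
[0, 0, 2] <= [0, 2, 1]? False
Relation: concurrent

Answer: concurrent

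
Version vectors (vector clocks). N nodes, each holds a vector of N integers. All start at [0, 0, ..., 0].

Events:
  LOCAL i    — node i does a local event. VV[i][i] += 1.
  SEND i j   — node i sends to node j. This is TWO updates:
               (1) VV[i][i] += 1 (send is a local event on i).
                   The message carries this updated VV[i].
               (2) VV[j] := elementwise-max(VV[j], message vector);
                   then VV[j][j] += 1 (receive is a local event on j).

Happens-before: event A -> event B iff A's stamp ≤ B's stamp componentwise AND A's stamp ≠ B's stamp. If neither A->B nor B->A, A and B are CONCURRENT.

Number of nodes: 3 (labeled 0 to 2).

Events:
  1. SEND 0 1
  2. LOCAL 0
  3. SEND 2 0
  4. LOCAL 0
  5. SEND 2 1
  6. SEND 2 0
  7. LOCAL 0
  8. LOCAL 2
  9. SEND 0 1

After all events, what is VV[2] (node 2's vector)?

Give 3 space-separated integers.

Initial: VV[0]=[0, 0, 0]
Initial: VV[1]=[0, 0, 0]
Initial: VV[2]=[0, 0, 0]
Event 1: SEND 0->1: VV[0][0]++ -> VV[0]=[1, 0, 0], msg_vec=[1, 0, 0]; VV[1]=max(VV[1],msg_vec) then VV[1][1]++ -> VV[1]=[1, 1, 0]
Event 2: LOCAL 0: VV[0][0]++ -> VV[0]=[2, 0, 0]
Event 3: SEND 2->0: VV[2][2]++ -> VV[2]=[0, 0, 1], msg_vec=[0, 0, 1]; VV[0]=max(VV[0],msg_vec) then VV[0][0]++ -> VV[0]=[3, 0, 1]
Event 4: LOCAL 0: VV[0][0]++ -> VV[0]=[4, 0, 1]
Event 5: SEND 2->1: VV[2][2]++ -> VV[2]=[0, 0, 2], msg_vec=[0, 0, 2]; VV[1]=max(VV[1],msg_vec) then VV[1][1]++ -> VV[1]=[1, 2, 2]
Event 6: SEND 2->0: VV[2][2]++ -> VV[2]=[0, 0, 3], msg_vec=[0, 0, 3]; VV[0]=max(VV[0],msg_vec) then VV[0][0]++ -> VV[0]=[5, 0, 3]
Event 7: LOCAL 0: VV[0][0]++ -> VV[0]=[6, 0, 3]
Event 8: LOCAL 2: VV[2][2]++ -> VV[2]=[0, 0, 4]
Event 9: SEND 0->1: VV[0][0]++ -> VV[0]=[7, 0, 3], msg_vec=[7, 0, 3]; VV[1]=max(VV[1],msg_vec) then VV[1][1]++ -> VV[1]=[7, 3, 3]
Final vectors: VV[0]=[7, 0, 3]; VV[1]=[7, 3, 3]; VV[2]=[0, 0, 4]

Answer: 0 0 4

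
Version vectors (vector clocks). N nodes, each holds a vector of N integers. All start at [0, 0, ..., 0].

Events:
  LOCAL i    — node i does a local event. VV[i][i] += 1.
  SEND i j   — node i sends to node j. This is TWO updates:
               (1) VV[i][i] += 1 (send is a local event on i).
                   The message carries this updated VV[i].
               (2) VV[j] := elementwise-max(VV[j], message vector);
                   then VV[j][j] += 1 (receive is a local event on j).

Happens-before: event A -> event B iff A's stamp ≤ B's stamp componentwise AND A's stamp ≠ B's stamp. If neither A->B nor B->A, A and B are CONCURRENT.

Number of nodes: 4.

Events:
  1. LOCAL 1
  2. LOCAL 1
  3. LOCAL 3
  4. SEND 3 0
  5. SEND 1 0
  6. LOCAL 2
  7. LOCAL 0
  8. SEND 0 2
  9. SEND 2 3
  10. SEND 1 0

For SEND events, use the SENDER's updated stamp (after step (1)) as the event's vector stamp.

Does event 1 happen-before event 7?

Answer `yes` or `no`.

Initial: VV[0]=[0, 0, 0, 0]
Initial: VV[1]=[0, 0, 0, 0]
Initial: VV[2]=[0, 0, 0, 0]
Initial: VV[3]=[0, 0, 0, 0]
Event 1: LOCAL 1: VV[1][1]++ -> VV[1]=[0, 1, 0, 0]
Event 2: LOCAL 1: VV[1][1]++ -> VV[1]=[0, 2, 0, 0]
Event 3: LOCAL 3: VV[3][3]++ -> VV[3]=[0, 0, 0, 1]
Event 4: SEND 3->0: VV[3][3]++ -> VV[3]=[0, 0, 0, 2], msg_vec=[0, 0, 0, 2]; VV[0]=max(VV[0],msg_vec) then VV[0][0]++ -> VV[0]=[1, 0, 0, 2]
Event 5: SEND 1->0: VV[1][1]++ -> VV[1]=[0, 3, 0, 0], msg_vec=[0, 3, 0, 0]; VV[0]=max(VV[0],msg_vec) then VV[0][0]++ -> VV[0]=[2, 3, 0, 2]
Event 6: LOCAL 2: VV[2][2]++ -> VV[2]=[0, 0, 1, 0]
Event 7: LOCAL 0: VV[0][0]++ -> VV[0]=[3, 3, 0, 2]
Event 8: SEND 0->2: VV[0][0]++ -> VV[0]=[4, 3, 0, 2], msg_vec=[4, 3, 0, 2]; VV[2]=max(VV[2],msg_vec) then VV[2][2]++ -> VV[2]=[4, 3, 2, 2]
Event 9: SEND 2->3: VV[2][2]++ -> VV[2]=[4, 3, 3, 2], msg_vec=[4, 3, 3, 2]; VV[3]=max(VV[3],msg_vec) then VV[3][3]++ -> VV[3]=[4, 3, 3, 3]
Event 10: SEND 1->0: VV[1][1]++ -> VV[1]=[0, 4, 0, 0], msg_vec=[0, 4, 0, 0]; VV[0]=max(VV[0],msg_vec) then VV[0][0]++ -> VV[0]=[5, 4, 0, 2]
Event 1 stamp: [0, 1, 0, 0]
Event 7 stamp: [3, 3, 0, 2]
[0, 1, 0, 0] <= [3, 3, 0, 2]? True. Equal? False. Happens-before: True

Answer: yes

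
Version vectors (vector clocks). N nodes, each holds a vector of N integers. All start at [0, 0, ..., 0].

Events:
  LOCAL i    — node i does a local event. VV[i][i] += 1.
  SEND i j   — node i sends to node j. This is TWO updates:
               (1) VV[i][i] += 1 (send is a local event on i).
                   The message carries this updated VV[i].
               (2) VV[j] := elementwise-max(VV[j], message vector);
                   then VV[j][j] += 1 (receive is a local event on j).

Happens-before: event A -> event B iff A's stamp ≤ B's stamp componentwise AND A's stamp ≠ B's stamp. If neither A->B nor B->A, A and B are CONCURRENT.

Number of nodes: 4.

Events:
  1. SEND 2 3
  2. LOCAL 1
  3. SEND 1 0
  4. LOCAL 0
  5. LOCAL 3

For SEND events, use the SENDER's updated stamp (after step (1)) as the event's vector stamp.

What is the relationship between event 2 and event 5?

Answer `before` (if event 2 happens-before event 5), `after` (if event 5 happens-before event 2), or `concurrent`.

Answer: concurrent

Derivation:
Initial: VV[0]=[0, 0, 0, 0]
Initial: VV[1]=[0, 0, 0, 0]
Initial: VV[2]=[0, 0, 0, 0]
Initial: VV[3]=[0, 0, 0, 0]
Event 1: SEND 2->3: VV[2][2]++ -> VV[2]=[0, 0, 1, 0], msg_vec=[0, 0, 1, 0]; VV[3]=max(VV[3],msg_vec) then VV[3][3]++ -> VV[3]=[0, 0, 1, 1]
Event 2: LOCAL 1: VV[1][1]++ -> VV[1]=[0, 1, 0, 0]
Event 3: SEND 1->0: VV[1][1]++ -> VV[1]=[0, 2, 0, 0], msg_vec=[0, 2, 0, 0]; VV[0]=max(VV[0],msg_vec) then VV[0][0]++ -> VV[0]=[1, 2, 0, 0]
Event 4: LOCAL 0: VV[0][0]++ -> VV[0]=[2, 2, 0, 0]
Event 5: LOCAL 3: VV[3][3]++ -> VV[3]=[0, 0, 1, 2]
Event 2 stamp: [0, 1, 0, 0]
Event 5 stamp: [0, 0, 1, 2]
[0, 1, 0, 0] <= [0, 0, 1, 2]? False
[0, 0, 1, 2] <= [0, 1, 0, 0]? False
Relation: concurrent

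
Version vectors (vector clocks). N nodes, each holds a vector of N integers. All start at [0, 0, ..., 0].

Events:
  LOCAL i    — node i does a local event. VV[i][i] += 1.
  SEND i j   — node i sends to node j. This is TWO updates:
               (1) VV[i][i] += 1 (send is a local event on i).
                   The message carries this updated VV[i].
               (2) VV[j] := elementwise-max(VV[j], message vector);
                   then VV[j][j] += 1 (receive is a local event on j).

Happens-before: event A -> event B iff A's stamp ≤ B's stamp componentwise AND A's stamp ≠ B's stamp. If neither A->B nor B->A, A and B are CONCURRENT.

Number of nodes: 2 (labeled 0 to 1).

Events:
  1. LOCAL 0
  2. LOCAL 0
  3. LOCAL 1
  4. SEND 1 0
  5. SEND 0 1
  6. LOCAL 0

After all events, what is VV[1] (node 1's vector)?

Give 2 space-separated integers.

Answer: 4 3

Derivation:
Initial: VV[0]=[0, 0]
Initial: VV[1]=[0, 0]
Event 1: LOCAL 0: VV[0][0]++ -> VV[0]=[1, 0]
Event 2: LOCAL 0: VV[0][0]++ -> VV[0]=[2, 0]
Event 3: LOCAL 1: VV[1][1]++ -> VV[1]=[0, 1]
Event 4: SEND 1->0: VV[1][1]++ -> VV[1]=[0, 2], msg_vec=[0, 2]; VV[0]=max(VV[0],msg_vec) then VV[0][0]++ -> VV[0]=[3, 2]
Event 5: SEND 0->1: VV[0][0]++ -> VV[0]=[4, 2], msg_vec=[4, 2]; VV[1]=max(VV[1],msg_vec) then VV[1][1]++ -> VV[1]=[4, 3]
Event 6: LOCAL 0: VV[0][0]++ -> VV[0]=[5, 2]
Final vectors: VV[0]=[5, 2]; VV[1]=[4, 3]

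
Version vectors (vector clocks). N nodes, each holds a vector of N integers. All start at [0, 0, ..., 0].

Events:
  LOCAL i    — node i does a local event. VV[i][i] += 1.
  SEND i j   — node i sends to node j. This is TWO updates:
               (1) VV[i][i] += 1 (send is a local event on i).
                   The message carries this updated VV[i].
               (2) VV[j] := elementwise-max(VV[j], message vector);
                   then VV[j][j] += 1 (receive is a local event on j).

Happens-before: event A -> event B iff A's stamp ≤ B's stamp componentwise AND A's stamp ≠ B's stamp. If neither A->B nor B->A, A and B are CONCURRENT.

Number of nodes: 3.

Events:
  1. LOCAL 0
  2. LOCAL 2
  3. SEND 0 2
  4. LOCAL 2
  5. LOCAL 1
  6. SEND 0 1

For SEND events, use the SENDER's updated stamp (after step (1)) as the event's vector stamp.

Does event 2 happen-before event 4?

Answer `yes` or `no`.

Initial: VV[0]=[0, 0, 0]
Initial: VV[1]=[0, 0, 0]
Initial: VV[2]=[0, 0, 0]
Event 1: LOCAL 0: VV[0][0]++ -> VV[0]=[1, 0, 0]
Event 2: LOCAL 2: VV[2][2]++ -> VV[2]=[0, 0, 1]
Event 3: SEND 0->2: VV[0][0]++ -> VV[0]=[2, 0, 0], msg_vec=[2, 0, 0]; VV[2]=max(VV[2],msg_vec) then VV[2][2]++ -> VV[2]=[2, 0, 2]
Event 4: LOCAL 2: VV[2][2]++ -> VV[2]=[2, 0, 3]
Event 5: LOCAL 1: VV[1][1]++ -> VV[1]=[0, 1, 0]
Event 6: SEND 0->1: VV[0][0]++ -> VV[0]=[3, 0, 0], msg_vec=[3, 0, 0]; VV[1]=max(VV[1],msg_vec) then VV[1][1]++ -> VV[1]=[3, 2, 0]
Event 2 stamp: [0, 0, 1]
Event 4 stamp: [2, 0, 3]
[0, 0, 1] <= [2, 0, 3]? True. Equal? False. Happens-before: True

Answer: yes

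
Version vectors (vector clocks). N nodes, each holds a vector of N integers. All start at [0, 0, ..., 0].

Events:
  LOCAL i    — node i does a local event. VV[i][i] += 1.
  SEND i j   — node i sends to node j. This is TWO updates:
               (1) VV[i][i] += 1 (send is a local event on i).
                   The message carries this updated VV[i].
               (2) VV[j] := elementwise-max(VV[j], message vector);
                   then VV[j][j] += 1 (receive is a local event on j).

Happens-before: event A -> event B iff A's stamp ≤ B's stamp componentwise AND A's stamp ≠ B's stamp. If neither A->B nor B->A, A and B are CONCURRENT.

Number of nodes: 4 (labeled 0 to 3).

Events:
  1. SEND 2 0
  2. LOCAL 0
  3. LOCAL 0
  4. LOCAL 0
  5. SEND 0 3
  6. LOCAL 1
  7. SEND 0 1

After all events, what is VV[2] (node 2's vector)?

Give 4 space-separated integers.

Answer: 0 0 1 0

Derivation:
Initial: VV[0]=[0, 0, 0, 0]
Initial: VV[1]=[0, 0, 0, 0]
Initial: VV[2]=[0, 0, 0, 0]
Initial: VV[3]=[0, 0, 0, 0]
Event 1: SEND 2->0: VV[2][2]++ -> VV[2]=[0, 0, 1, 0], msg_vec=[0, 0, 1, 0]; VV[0]=max(VV[0],msg_vec) then VV[0][0]++ -> VV[0]=[1, 0, 1, 0]
Event 2: LOCAL 0: VV[0][0]++ -> VV[0]=[2, 0, 1, 0]
Event 3: LOCAL 0: VV[0][0]++ -> VV[0]=[3, 0, 1, 0]
Event 4: LOCAL 0: VV[0][0]++ -> VV[0]=[4, 0, 1, 0]
Event 5: SEND 0->3: VV[0][0]++ -> VV[0]=[5, 0, 1, 0], msg_vec=[5, 0, 1, 0]; VV[3]=max(VV[3],msg_vec) then VV[3][3]++ -> VV[3]=[5, 0, 1, 1]
Event 6: LOCAL 1: VV[1][1]++ -> VV[1]=[0, 1, 0, 0]
Event 7: SEND 0->1: VV[0][0]++ -> VV[0]=[6, 0, 1, 0], msg_vec=[6, 0, 1, 0]; VV[1]=max(VV[1],msg_vec) then VV[1][1]++ -> VV[1]=[6, 2, 1, 0]
Final vectors: VV[0]=[6, 0, 1, 0]; VV[1]=[6, 2, 1, 0]; VV[2]=[0, 0, 1, 0]; VV[3]=[5, 0, 1, 1]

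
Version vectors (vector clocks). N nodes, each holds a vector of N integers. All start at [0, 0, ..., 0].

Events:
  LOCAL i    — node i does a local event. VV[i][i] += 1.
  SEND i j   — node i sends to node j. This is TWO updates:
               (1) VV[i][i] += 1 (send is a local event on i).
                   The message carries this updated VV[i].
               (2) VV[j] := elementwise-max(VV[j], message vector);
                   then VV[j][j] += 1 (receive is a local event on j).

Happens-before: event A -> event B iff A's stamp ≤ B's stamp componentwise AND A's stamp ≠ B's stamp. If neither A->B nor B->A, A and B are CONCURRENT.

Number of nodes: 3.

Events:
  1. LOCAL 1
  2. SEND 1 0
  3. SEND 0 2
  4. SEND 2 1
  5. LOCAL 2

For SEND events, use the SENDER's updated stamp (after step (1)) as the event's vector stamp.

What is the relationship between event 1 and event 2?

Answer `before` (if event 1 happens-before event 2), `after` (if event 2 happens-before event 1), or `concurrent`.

Initial: VV[0]=[0, 0, 0]
Initial: VV[1]=[0, 0, 0]
Initial: VV[2]=[0, 0, 0]
Event 1: LOCAL 1: VV[1][1]++ -> VV[1]=[0, 1, 0]
Event 2: SEND 1->0: VV[1][1]++ -> VV[1]=[0, 2, 0], msg_vec=[0, 2, 0]; VV[0]=max(VV[0],msg_vec) then VV[0][0]++ -> VV[0]=[1, 2, 0]
Event 3: SEND 0->2: VV[0][0]++ -> VV[0]=[2, 2, 0], msg_vec=[2, 2, 0]; VV[2]=max(VV[2],msg_vec) then VV[2][2]++ -> VV[2]=[2, 2, 1]
Event 4: SEND 2->1: VV[2][2]++ -> VV[2]=[2, 2, 2], msg_vec=[2, 2, 2]; VV[1]=max(VV[1],msg_vec) then VV[1][1]++ -> VV[1]=[2, 3, 2]
Event 5: LOCAL 2: VV[2][2]++ -> VV[2]=[2, 2, 3]
Event 1 stamp: [0, 1, 0]
Event 2 stamp: [0, 2, 0]
[0, 1, 0] <= [0, 2, 0]? True
[0, 2, 0] <= [0, 1, 0]? False
Relation: before

Answer: before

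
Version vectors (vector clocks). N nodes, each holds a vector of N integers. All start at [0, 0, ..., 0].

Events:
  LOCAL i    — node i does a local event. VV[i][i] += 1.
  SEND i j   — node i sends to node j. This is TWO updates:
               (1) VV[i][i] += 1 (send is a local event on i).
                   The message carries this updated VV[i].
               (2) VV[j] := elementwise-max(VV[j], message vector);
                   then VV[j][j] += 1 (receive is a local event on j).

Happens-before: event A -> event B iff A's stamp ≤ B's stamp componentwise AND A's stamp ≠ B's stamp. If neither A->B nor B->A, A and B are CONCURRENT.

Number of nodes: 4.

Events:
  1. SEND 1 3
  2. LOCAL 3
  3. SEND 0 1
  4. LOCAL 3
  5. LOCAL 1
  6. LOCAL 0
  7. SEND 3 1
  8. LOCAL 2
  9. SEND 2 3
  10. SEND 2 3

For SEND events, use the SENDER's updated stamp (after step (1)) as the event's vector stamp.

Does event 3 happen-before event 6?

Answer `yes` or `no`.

Answer: yes

Derivation:
Initial: VV[0]=[0, 0, 0, 0]
Initial: VV[1]=[0, 0, 0, 0]
Initial: VV[2]=[0, 0, 0, 0]
Initial: VV[3]=[0, 0, 0, 0]
Event 1: SEND 1->3: VV[1][1]++ -> VV[1]=[0, 1, 0, 0], msg_vec=[0, 1, 0, 0]; VV[3]=max(VV[3],msg_vec) then VV[3][3]++ -> VV[3]=[0, 1, 0, 1]
Event 2: LOCAL 3: VV[3][3]++ -> VV[3]=[0, 1, 0, 2]
Event 3: SEND 0->1: VV[0][0]++ -> VV[0]=[1, 0, 0, 0], msg_vec=[1, 0, 0, 0]; VV[1]=max(VV[1],msg_vec) then VV[1][1]++ -> VV[1]=[1, 2, 0, 0]
Event 4: LOCAL 3: VV[3][3]++ -> VV[3]=[0, 1, 0, 3]
Event 5: LOCAL 1: VV[1][1]++ -> VV[1]=[1, 3, 0, 0]
Event 6: LOCAL 0: VV[0][0]++ -> VV[0]=[2, 0, 0, 0]
Event 7: SEND 3->1: VV[3][3]++ -> VV[3]=[0, 1, 0, 4], msg_vec=[0, 1, 0, 4]; VV[1]=max(VV[1],msg_vec) then VV[1][1]++ -> VV[1]=[1, 4, 0, 4]
Event 8: LOCAL 2: VV[2][2]++ -> VV[2]=[0, 0, 1, 0]
Event 9: SEND 2->3: VV[2][2]++ -> VV[2]=[0, 0, 2, 0], msg_vec=[0, 0, 2, 0]; VV[3]=max(VV[3],msg_vec) then VV[3][3]++ -> VV[3]=[0, 1, 2, 5]
Event 10: SEND 2->3: VV[2][2]++ -> VV[2]=[0, 0, 3, 0], msg_vec=[0, 0, 3, 0]; VV[3]=max(VV[3],msg_vec) then VV[3][3]++ -> VV[3]=[0, 1, 3, 6]
Event 3 stamp: [1, 0, 0, 0]
Event 6 stamp: [2, 0, 0, 0]
[1, 0, 0, 0] <= [2, 0, 0, 0]? True. Equal? False. Happens-before: True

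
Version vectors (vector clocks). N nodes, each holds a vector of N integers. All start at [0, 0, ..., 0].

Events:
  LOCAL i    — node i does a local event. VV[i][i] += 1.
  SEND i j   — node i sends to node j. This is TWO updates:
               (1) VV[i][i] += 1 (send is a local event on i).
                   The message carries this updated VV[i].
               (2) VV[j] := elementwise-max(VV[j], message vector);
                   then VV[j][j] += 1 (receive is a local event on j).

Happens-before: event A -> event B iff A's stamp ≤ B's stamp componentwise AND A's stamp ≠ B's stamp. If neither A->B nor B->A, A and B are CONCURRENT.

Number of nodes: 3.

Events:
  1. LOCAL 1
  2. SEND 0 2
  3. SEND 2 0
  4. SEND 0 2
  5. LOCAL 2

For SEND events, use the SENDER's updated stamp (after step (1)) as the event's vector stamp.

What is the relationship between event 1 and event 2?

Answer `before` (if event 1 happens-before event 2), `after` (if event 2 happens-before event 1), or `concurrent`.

Answer: concurrent

Derivation:
Initial: VV[0]=[0, 0, 0]
Initial: VV[1]=[0, 0, 0]
Initial: VV[2]=[0, 0, 0]
Event 1: LOCAL 1: VV[1][1]++ -> VV[1]=[0, 1, 0]
Event 2: SEND 0->2: VV[0][0]++ -> VV[0]=[1, 0, 0], msg_vec=[1, 0, 0]; VV[2]=max(VV[2],msg_vec) then VV[2][2]++ -> VV[2]=[1, 0, 1]
Event 3: SEND 2->0: VV[2][2]++ -> VV[2]=[1, 0, 2], msg_vec=[1, 0, 2]; VV[0]=max(VV[0],msg_vec) then VV[0][0]++ -> VV[0]=[2, 0, 2]
Event 4: SEND 0->2: VV[0][0]++ -> VV[0]=[3, 0, 2], msg_vec=[3, 0, 2]; VV[2]=max(VV[2],msg_vec) then VV[2][2]++ -> VV[2]=[3, 0, 3]
Event 5: LOCAL 2: VV[2][2]++ -> VV[2]=[3, 0, 4]
Event 1 stamp: [0, 1, 0]
Event 2 stamp: [1, 0, 0]
[0, 1, 0] <= [1, 0, 0]? False
[1, 0, 0] <= [0, 1, 0]? False
Relation: concurrent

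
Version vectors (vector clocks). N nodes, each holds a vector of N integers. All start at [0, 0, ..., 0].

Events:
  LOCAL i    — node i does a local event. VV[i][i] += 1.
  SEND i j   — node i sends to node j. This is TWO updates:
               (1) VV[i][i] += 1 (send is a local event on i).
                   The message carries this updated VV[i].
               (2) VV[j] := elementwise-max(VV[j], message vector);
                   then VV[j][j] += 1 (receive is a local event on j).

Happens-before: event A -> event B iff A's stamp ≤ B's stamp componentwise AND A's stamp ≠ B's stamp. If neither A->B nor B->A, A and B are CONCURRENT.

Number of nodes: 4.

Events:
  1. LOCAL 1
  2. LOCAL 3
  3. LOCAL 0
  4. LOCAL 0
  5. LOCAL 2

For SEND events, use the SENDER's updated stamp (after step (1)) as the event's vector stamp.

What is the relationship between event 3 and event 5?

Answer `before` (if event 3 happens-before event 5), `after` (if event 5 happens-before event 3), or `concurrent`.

Initial: VV[0]=[0, 0, 0, 0]
Initial: VV[1]=[0, 0, 0, 0]
Initial: VV[2]=[0, 0, 0, 0]
Initial: VV[3]=[0, 0, 0, 0]
Event 1: LOCAL 1: VV[1][1]++ -> VV[1]=[0, 1, 0, 0]
Event 2: LOCAL 3: VV[3][3]++ -> VV[3]=[0, 0, 0, 1]
Event 3: LOCAL 0: VV[0][0]++ -> VV[0]=[1, 0, 0, 0]
Event 4: LOCAL 0: VV[0][0]++ -> VV[0]=[2, 0, 0, 0]
Event 5: LOCAL 2: VV[2][2]++ -> VV[2]=[0, 0, 1, 0]
Event 3 stamp: [1, 0, 0, 0]
Event 5 stamp: [0, 0, 1, 0]
[1, 0, 0, 0] <= [0, 0, 1, 0]? False
[0, 0, 1, 0] <= [1, 0, 0, 0]? False
Relation: concurrent

Answer: concurrent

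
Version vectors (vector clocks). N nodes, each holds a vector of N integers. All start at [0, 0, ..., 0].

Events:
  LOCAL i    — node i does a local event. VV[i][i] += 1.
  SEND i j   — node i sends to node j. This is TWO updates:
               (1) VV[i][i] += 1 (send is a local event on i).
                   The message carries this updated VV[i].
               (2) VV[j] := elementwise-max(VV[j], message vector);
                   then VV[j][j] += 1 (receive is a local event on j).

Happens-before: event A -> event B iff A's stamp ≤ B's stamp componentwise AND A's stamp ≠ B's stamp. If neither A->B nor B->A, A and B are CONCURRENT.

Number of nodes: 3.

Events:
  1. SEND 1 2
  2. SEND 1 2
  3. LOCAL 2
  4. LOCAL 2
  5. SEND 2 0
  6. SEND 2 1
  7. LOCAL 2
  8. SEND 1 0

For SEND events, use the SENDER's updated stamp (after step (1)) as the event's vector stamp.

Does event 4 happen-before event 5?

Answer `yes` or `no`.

Answer: yes

Derivation:
Initial: VV[0]=[0, 0, 0]
Initial: VV[1]=[0, 0, 0]
Initial: VV[2]=[0, 0, 0]
Event 1: SEND 1->2: VV[1][1]++ -> VV[1]=[0, 1, 0], msg_vec=[0, 1, 0]; VV[2]=max(VV[2],msg_vec) then VV[2][2]++ -> VV[2]=[0, 1, 1]
Event 2: SEND 1->2: VV[1][1]++ -> VV[1]=[0, 2, 0], msg_vec=[0, 2, 0]; VV[2]=max(VV[2],msg_vec) then VV[2][2]++ -> VV[2]=[0, 2, 2]
Event 3: LOCAL 2: VV[2][2]++ -> VV[2]=[0, 2, 3]
Event 4: LOCAL 2: VV[2][2]++ -> VV[2]=[0, 2, 4]
Event 5: SEND 2->0: VV[2][2]++ -> VV[2]=[0, 2, 5], msg_vec=[0, 2, 5]; VV[0]=max(VV[0],msg_vec) then VV[0][0]++ -> VV[0]=[1, 2, 5]
Event 6: SEND 2->1: VV[2][2]++ -> VV[2]=[0, 2, 6], msg_vec=[0, 2, 6]; VV[1]=max(VV[1],msg_vec) then VV[1][1]++ -> VV[1]=[0, 3, 6]
Event 7: LOCAL 2: VV[2][2]++ -> VV[2]=[0, 2, 7]
Event 8: SEND 1->0: VV[1][1]++ -> VV[1]=[0, 4, 6], msg_vec=[0, 4, 6]; VV[0]=max(VV[0],msg_vec) then VV[0][0]++ -> VV[0]=[2, 4, 6]
Event 4 stamp: [0, 2, 4]
Event 5 stamp: [0, 2, 5]
[0, 2, 4] <= [0, 2, 5]? True. Equal? False. Happens-before: True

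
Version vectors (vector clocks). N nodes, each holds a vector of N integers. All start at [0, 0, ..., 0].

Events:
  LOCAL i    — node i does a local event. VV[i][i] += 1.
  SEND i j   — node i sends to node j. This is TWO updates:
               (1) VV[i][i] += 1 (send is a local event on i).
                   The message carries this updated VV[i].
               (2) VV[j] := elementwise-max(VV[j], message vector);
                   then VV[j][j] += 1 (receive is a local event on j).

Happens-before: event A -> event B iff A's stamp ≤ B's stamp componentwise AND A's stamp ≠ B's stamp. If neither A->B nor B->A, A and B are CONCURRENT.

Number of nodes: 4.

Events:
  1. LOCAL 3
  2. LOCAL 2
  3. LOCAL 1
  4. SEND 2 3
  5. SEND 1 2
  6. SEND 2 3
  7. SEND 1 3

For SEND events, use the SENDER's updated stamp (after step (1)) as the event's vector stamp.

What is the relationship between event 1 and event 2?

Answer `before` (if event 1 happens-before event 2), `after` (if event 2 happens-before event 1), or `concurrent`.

Answer: concurrent

Derivation:
Initial: VV[0]=[0, 0, 0, 0]
Initial: VV[1]=[0, 0, 0, 0]
Initial: VV[2]=[0, 0, 0, 0]
Initial: VV[3]=[0, 0, 0, 0]
Event 1: LOCAL 3: VV[3][3]++ -> VV[3]=[0, 0, 0, 1]
Event 2: LOCAL 2: VV[2][2]++ -> VV[2]=[0, 0, 1, 0]
Event 3: LOCAL 1: VV[1][1]++ -> VV[1]=[0, 1, 0, 0]
Event 4: SEND 2->3: VV[2][2]++ -> VV[2]=[0, 0, 2, 0], msg_vec=[0, 0, 2, 0]; VV[3]=max(VV[3],msg_vec) then VV[3][3]++ -> VV[3]=[0, 0, 2, 2]
Event 5: SEND 1->2: VV[1][1]++ -> VV[1]=[0, 2, 0, 0], msg_vec=[0, 2, 0, 0]; VV[2]=max(VV[2],msg_vec) then VV[2][2]++ -> VV[2]=[0, 2, 3, 0]
Event 6: SEND 2->3: VV[2][2]++ -> VV[2]=[0, 2, 4, 0], msg_vec=[0, 2, 4, 0]; VV[3]=max(VV[3],msg_vec) then VV[3][3]++ -> VV[3]=[0, 2, 4, 3]
Event 7: SEND 1->3: VV[1][1]++ -> VV[1]=[0, 3, 0, 0], msg_vec=[0, 3, 0, 0]; VV[3]=max(VV[3],msg_vec) then VV[3][3]++ -> VV[3]=[0, 3, 4, 4]
Event 1 stamp: [0, 0, 0, 1]
Event 2 stamp: [0, 0, 1, 0]
[0, 0, 0, 1] <= [0, 0, 1, 0]? False
[0, 0, 1, 0] <= [0, 0, 0, 1]? False
Relation: concurrent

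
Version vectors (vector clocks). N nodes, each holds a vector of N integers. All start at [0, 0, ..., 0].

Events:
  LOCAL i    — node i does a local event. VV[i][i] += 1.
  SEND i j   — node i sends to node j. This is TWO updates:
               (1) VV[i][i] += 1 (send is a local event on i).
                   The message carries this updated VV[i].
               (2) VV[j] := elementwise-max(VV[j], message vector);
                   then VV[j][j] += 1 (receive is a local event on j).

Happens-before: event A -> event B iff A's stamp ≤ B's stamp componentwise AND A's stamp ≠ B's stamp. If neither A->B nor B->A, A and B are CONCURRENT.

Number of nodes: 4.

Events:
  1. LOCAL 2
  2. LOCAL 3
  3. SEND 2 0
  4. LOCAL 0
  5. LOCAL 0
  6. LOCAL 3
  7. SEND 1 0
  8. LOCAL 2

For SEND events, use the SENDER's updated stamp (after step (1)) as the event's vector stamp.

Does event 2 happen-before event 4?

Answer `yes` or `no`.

Answer: no

Derivation:
Initial: VV[0]=[0, 0, 0, 0]
Initial: VV[1]=[0, 0, 0, 0]
Initial: VV[2]=[0, 0, 0, 0]
Initial: VV[3]=[0, 0, 0, 0]
Event 1: LOCAL 2: VV[2][2]++ -> VV[2]=[0, 0, 1, 0]
Event 2: LOCAL 3: VV[3][3]++ -> VV[3]=[0, 0, 0, 1]
Event 3: SEND 2->0: VV[2][2]++ -> VV[2]=[0, 0, 2, 0], msg_vec=[0, 0, 2, 0]; VV[0]=max(VV[0],msg_vec) then VV[0][0]++ -> VV[0]=[1, 0, 2, 0]
Event 4: LOCAL 0: VV[0][0]++ -> VV[0]=[2, 0, 2, 0]
Event 5: LOCAL 0: VV[0][0]++ -> VV[0]=[3, 0, 2, 0]
Event 6: LOCAL 3: VV[3][3]++ -> VV[3]=[0, 0, 0, 2]
Event 7: SEND 1->0: VV[1][1]++ -> VV[1]=[0, 1, 0, 0], msg_vec=[0, 1, 0, 0]; VV[0]=max(VV[0],msg_vec) then VV[0][0]++ -> VV[0]=[4, 1, 2, 0]
Event 8: LOCAL 2: VV[2][2]++ -> VV[2]=[0, 0, 3, 0]
Event 2 stamp: [0, 0, 0, 1]
Event 4 stamp: [2, 0, 2, 0]
[0, 0, 0, 1] <= [2, 0, 2, 0]? False. Equal? False. Happens-before: False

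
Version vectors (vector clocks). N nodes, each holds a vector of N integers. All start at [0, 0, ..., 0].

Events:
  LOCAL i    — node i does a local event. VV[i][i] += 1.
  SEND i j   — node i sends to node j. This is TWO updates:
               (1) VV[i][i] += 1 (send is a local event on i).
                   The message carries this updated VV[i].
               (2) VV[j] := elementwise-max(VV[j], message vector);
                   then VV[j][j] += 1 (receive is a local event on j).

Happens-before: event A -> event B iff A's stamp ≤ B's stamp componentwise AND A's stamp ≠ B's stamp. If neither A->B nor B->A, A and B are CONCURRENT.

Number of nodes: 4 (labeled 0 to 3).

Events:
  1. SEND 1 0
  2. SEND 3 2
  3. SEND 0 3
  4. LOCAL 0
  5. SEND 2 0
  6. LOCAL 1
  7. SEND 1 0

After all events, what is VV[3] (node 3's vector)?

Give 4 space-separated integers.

Answer: 2 1 0 2

Derivation:
Initial: VV[0]=[0, 0, 0, 0]
Initial: VV[1]=[0, 0, 0, 0]
Initial: VV[2]=[0, 0, 0, 0]
Initial: VV[3]=[0, 0, 0, 0]
Event 1: SEND 1->0: VV[1][1]++ -> VV[1]=[0, 1, 0, 0], msg_vec=[0, 1, 0, 0]; VV[0]=max(VV[0],msg_vec) then VV[0][0]++ -> VV[0]=[1, 1, 0, 0]
Event 2: SEND 3->2: VV[3][3]++ -> VV[3]=[0, 0, 0, 1], msg_vec=[0, 0, 0, 1]; VV[2]=max(VV[2],msg_vec) then VV[2][2]++ -> VV[2]=[0, 0, 1, 1]
Event 3: SEND 0->3: VV[0][0]++ -> VV[0]=[2, 1, 0, 0], msg_vec=[2, 1, 0, 0]; VV[3]=max(VV[3],msg_vec) then VV[3][3]++ -> VV[3]=[2, 1, 0, 2]
Event 4: LOCAL 0: VV[0][0]++ -> VV[0]=[3, 1, 0, 0]
Event 5: SEND 2->0: VV[2][2]++ -> VV[2]=[0, 0, 2, 1], msg_vec=[0, 0, 2, 1]; VV[0]=max(VV[0],msg_vec) then VV[0][0]++ -> VV[0]=[4, 1, 2, 1]
Event 6: LOCAL 1: VV[1][1]++ -> VV[1]=[0, 2, 0, 0]
Event 7: SEND 1->0: VV[1][1]++ -> VV[1]=[0, 3, 0, 0], msg_vec=[0, 3, 0, 0]; VV[0]=max(VV[0],msg_vec) then VV[0][0]++ -> VV[0]=[5, 3, 2, 1]
Final vectors: VV[0]=[5, 3, 2, 1]; VV[1]=[0, 3, 0, 0]; VV[2]=[0, 0, 2, 1]; VV[3]=[2, 1, 0, 2]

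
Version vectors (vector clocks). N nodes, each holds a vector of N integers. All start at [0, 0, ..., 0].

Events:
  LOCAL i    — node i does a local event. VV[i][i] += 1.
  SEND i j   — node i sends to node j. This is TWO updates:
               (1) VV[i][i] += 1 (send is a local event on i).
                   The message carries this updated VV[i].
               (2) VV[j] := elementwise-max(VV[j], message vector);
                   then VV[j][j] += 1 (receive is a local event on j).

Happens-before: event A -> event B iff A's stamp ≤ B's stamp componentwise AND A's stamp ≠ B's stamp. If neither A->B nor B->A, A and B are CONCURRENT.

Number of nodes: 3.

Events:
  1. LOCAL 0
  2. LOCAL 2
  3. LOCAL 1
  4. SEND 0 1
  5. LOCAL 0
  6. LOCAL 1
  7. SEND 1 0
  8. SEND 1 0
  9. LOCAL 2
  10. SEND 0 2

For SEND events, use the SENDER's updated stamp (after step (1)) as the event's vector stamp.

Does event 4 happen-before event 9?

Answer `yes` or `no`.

Initial: VV[0]=[0, 0, 0]
Initial: VV[1]=[0, 0, 0]
Initial: VV[2]=[0, 0, 0]
Event 1: LOCAL 0: VV[0][0]++ -> VV[0]=[1, 0, 0]
Event 2: LOCAL 2: VV[2][2]++ -> VV[2]=[0, 0, 1]
Event 3: LOCAL 1: VV[1][1]++ -> VV[1]=[0, 1, 0]
Event 4: SEND 0->1: VV[0][0]++ -> VV[0]=[2, 0, 0], msg_vec=[2, 0, 0]; VV[1]=max(VV[1],msg_vec) then VV[1][1]++ -> VV[1]=[2, 2, 0]
Event 5: LOCAL 0: VV[0][0]++ -> VV[0]=[3, 0, 0]
Event 6: LOCAL 1: VV[1][1]++ -> VV[1]=[2, 3, 0]
Event 7: SEND 1->0: VV[1][1]++ -> VV[1]=[2, 4, 0], msg_vec=[2, 4, 0]; VV[0]=max(VV[0],msg_vec) then VV[0][0]++ -> VV[0]=[4, 4, 0]
Event 8: SEND 1->0: VV[1][1]++ -> VV[1]=[2, 5, 0], msg_vec=[2, 5, 0]; VV[0]=max(VV[0],msg_vec) then VV[0][0]++ -> VV[0]=[5, 5, 0]
Event 9: LOCAL 2: VV[2][2]++ -> VV[2]=[0, 0, 2]
Event 10: SEND 0->2: VV[0][0]++ -> VV[0]=[6, 5, 0], msg_vec=[6, 5, 0]; VV[2]=max(VV[2],msg_vec) then VV[2][2]++ -> VV[2]=[6, 5, 3]
Event 4 stamp: [2, 0, 0]
Event 9 stamp: [0, 0, 2]
[2, 0, 0] <= [0, 0, 2]? False. Equal? False. Happens-before: False

Answer: no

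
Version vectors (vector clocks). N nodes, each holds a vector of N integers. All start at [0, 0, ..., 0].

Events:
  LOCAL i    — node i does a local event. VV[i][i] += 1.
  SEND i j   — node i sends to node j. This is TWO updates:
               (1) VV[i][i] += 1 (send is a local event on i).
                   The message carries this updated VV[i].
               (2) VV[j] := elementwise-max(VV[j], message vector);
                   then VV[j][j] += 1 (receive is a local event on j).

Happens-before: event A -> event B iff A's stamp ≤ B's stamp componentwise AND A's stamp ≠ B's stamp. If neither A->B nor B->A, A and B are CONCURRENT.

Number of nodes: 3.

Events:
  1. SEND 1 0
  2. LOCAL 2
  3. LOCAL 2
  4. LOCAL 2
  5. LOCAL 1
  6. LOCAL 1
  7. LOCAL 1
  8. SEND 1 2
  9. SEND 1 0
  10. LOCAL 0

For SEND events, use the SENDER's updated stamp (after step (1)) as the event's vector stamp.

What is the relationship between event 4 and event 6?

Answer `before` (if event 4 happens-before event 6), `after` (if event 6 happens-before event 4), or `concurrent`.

Initial: VV[0]=[0, 0, 0]
Initial: VV[1]=[0, 0, 0]
Initial: VV[2]=[0, 0, 0]
Event 1: SEND 1->0: VV[1][1]++ -> VV[1]=[0, 1, 0], msg_vec=[0, 1, 0]; VV[0]=max(VV[0],msg_vec) then VV[0][0]++ -> VV[0]=[1, 1, 0]
Event 2: LOCAL 2: VV[2][2]++ -> VV[2]=[0, 0, 1]
Event 3: LOCAL 2: VV[2][2]++ -> VV[2]=[0, 0, 2]
Event 4: LOCAL 2: VV[2][2]++ -> VV[2]=[0, 0, 3]
Event 5: LOCAL 1: VV[1][1]++ -> VV[1]=[0, 2, 0]
Event 6: LOCAL 1: VV[1][1]++ -> VV[1]=[0, 3, 0]
Event 7: LOCAL 1: VV[1][1]++ -> VV[1]=[0, 4, 0]
Event 8: SEND 1->2: VV[1][1]++ -> VV[1]=[0, 5, 0], msg_vec=[0, 5, 0]; VV[2]=max(VV[2],msg_vec) then VV[2][2]++ -> VV[2]=[0, 5, 4]
Event 9: SEND 1->0: VV[1][1]++ -> VV[1]=[0, 6, 0], msg_vec=[0, 6, 0]; VV[0]=max(VV[0],msg_vec) then VV[0][0]++ -> VV[0]=[2, 6, 0]
Event 10: LOCAL 0: VV[0][0]++ -> VV[0]=[3, 6, 0]
Event 4 stamp: [0, 0, 3]
Event 6 stamp: [0, 3, 0]
[0, 0, 3] <= [0, 3, 0]? False
[0, 3, 0] <= [0, 0, 3]? False
Relation: concurrent

Answer: concurrent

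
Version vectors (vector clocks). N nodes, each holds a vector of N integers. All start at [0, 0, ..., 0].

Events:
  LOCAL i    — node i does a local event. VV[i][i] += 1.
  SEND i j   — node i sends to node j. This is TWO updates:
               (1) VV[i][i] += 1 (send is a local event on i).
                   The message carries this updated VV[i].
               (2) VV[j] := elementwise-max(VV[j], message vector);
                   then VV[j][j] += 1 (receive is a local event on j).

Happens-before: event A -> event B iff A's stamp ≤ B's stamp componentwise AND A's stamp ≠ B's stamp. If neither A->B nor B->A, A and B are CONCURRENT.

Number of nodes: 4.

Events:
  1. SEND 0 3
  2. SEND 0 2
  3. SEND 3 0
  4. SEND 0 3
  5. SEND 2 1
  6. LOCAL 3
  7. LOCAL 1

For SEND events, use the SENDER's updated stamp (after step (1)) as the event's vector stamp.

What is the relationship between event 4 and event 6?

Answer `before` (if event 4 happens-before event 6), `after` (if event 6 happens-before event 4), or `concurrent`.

Answer: before

Derivation:
Initial: VV[0]=[0, 0, 0, 0]
Initial: VV[1]=[0, 0, 0, 0]
Initial: VV[2]=[0, 0, 0, 0]
Initial: VV[3]=[0, 0, 0, 0]
Event 1: SEND 0->3: VV[0][0]++ -> VV[0]=[1, 0, 0, 0], msg_vec=[1, 0, 0, 0]; VV[3]=max(VV[3],msg_vec) then VV[3][3]++ -> VV[3]=[1, 0, 0, 1]
Event 2: SEND 0->2: VV[0][0]++ -> VV[0]=[2, 0, 0, 0], msg_vec=[2, 0, 0, 0]; VV[2]=max(VV[2],msg_vec) then VV[2][2]++ -> VV[2]=[2, 0, 1, 0]
Event 3: SEND 3->0: VV[3][3]++ -> VV[3]=[1, 0, 0, 2], msg_vec=[1, 0, 0, 2]; VV[0]=max(VV[0],msg_vec) then VV[0][0]++ -> VV[0]=[3, 0, 0, 2]
Event 4: SEND 0->3: VV[0][0]++ -> VV[0]=[4, 0, 0, 2], msg_vec=[4, 0, 0, 2]; VV[3]=max(VV[3],msg_vec) then VV[3][3]++ -> VV[3]=[4, 0, 0, 3]
Event 5: SEND 2->1: VV[2][2]++ -> VV[2]=[2, 0, 2, 0], msg_vec=[2, 0, 2, 0]; VV[1]=max(VV[1],msg_vec) then VV[1][1]++ -> VV[1]=[2, 1, 2, 0]
Event 6: LOCAL 3: VV[3][3]++ -> VV[3]=[4, 0, 0, 4]
Event 7: LOCAL 1: VV[1][1]++ -> VV[1]=[2, 2, 2, 0]
Event 4 stamp: [4, 0, 0, 2]
Event 6 stamp: [4, 0, 0, 4]
[4, 0, 0, 2] <= [4, 0, 0, 4]? True
[4, 0, 0, 4] <= [4, 0, 0, 2]? False
Relation: before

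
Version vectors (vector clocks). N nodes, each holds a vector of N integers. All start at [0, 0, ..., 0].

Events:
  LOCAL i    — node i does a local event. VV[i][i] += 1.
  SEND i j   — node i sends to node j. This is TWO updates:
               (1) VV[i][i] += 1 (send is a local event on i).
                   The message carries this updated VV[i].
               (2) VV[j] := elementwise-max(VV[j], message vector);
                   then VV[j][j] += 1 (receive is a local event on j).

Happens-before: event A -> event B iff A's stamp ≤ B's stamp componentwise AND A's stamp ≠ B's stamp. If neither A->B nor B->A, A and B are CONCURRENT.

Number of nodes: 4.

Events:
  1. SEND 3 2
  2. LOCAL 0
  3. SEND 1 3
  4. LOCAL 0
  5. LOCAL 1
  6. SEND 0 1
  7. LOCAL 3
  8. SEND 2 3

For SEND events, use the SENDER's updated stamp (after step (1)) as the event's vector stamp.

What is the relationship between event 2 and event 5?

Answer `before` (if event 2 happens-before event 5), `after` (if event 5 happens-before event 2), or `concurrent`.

Initial: VV[0]=[0, 0, 0, 0]
Initial: VV[1]=[0, 0, 0, 0]
Initial: VV[2]=[0, 0, 0, 0]
Initial: VV[3]=[0, 0, 0, 0]
Event 1: SEND 3->2: VV[3][3]++ -> VV[3]=[0, 0, 0, 1], msg_vec=[0, 0, 0, 1]; VV[2]=max(VV[2],msg_vec) then VV[2][2]++ -> VV[2]=[0, 0, 1, 1]
Event 2: LOCAL 0: VV[0][0]++ -> VV[0]=[1, 0, 0, 0]
Event 3: SEND 1->3: VV[1][1]++ -> VV[1]=[0, 1, 0, 0], msg_vec=[0, 1, 0, 0]; VV[3]=max(VV[3],msg_vec) then VV[3][3]++ -> VV[3]=[0, 1, 0, 2]
Event 4: LOCAL 0: VV[0][0]++ -> VV[0]=[2, 0, 0, 0]
Event 5: LOCAL 1: VV[1][1]++ -> VV[1]=[0, 2, 0, 0]
Event 6: SEND 0->1: VV[0][0]++ -> VV[0]=[3, 0, 0, 0], msg_vec=[3, 0, 0, 0]; VV[1]=max(VV[1],msg_vec) then VV[1][1]++ -> VV[1]=[3, 3, 0, 0]
Event 7: LOCAL 3: VV[3][3]++ -> VV[3]=[0, 1, 0, 3]
Event 8: SEND 2->3: VV[2][2]++ -> VV[2]=[0, 0, 2, 1], msg_vec=[0, 0, 2, 1]; VV[3]=max(VV[3],msg_vec) then VV[3][3]++ -> VV[3]=[0, 1, 2, 4]
Event 2 stamp: [1, 0, 0, 0]
Event 5 stamp: [0, 2, 0, 0]
[1, 0, 0, 0] <= [0, 2, 0, 0]? False
[0, 2, 0, 0] <= [1, 0, 0, 0]? False
Relation: concurrent

Answer: concurrent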